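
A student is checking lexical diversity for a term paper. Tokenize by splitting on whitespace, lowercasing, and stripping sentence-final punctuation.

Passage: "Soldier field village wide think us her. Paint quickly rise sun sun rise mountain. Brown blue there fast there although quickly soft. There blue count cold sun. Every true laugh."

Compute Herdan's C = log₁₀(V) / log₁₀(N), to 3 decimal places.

0.922

N = 30, V = 23.
log₁₀(V) = 1.361728, log₁₀(N) = 1.477121
C = 1.361728 / 1.477121 = 0.922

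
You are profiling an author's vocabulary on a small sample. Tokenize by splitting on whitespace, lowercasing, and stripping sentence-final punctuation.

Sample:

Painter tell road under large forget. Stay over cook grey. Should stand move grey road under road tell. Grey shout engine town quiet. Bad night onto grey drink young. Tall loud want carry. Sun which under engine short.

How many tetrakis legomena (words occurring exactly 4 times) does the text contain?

1

Frequencies: grey:4, road:3, under:3, tell:2, engine:2, painter:1, large:1, forget:1, stay:1, over:1, cook:1, should:1, stand:1, move:1, shout:1, town:1, quiet:1, bad:1, night:1, onto:1, … (9 more, each freq 1)
Words with frequency 4: grey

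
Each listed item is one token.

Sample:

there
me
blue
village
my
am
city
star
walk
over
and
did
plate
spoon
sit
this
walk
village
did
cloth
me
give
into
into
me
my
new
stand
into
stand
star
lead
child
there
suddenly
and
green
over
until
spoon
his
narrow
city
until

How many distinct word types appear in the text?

28

Distinct types: {am, and, blue, child, city, cloth, did, give, green, his, into, lead, me, my, narrow, new, over, plate, sit, spoon, stand, star, suddenly, there, this, until, village, walk}
V = 28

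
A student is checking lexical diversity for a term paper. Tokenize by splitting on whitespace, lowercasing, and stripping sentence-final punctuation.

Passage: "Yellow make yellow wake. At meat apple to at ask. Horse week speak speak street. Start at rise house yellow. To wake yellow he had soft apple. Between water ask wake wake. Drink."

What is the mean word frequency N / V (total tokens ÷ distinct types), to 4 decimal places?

1.5714

N = 33 tokens, V = 21 types.
Mean frequency = N / V = 33 / 21 = 1.5714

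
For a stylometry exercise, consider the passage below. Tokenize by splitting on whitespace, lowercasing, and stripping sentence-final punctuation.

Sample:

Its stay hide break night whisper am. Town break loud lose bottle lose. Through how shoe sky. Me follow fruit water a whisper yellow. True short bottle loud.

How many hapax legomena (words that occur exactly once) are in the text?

Frequencies: break:2, whisper:2, loud:2, lose:2, bottle:2, its:1, stay:1, hide:1, night:1, am:1, town:1, through:1, how:1, shoe:1, sky:1, me:1, follow:1, fruit:1, water:1, a:1, … (3 more, each freq 1)
Hapax (freq=1): a, am, follow, fruit, hide, how, its, me, night, shoe, short, sky, stay, through, town, true, water, yellow

18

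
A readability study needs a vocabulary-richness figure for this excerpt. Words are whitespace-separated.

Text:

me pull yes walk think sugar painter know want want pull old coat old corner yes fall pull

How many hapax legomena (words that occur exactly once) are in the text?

Frequencies: pull:3, yes:2, want:2, old:2, me:1, walk:1, think:1, sugar:1, painter:1, know:1, coat:1, corner:1, fall:1
Hapax (freq=1): coat, corner, fall, know, me, painter, sugar, think, walk

9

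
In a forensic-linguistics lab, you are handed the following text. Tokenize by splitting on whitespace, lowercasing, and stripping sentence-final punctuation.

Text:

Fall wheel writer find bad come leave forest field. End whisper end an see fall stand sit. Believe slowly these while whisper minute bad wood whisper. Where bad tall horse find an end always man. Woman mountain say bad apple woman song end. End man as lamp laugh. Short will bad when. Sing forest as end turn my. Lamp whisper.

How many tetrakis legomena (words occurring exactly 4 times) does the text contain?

Frequencies: end:6, bad:5, whisper:4, fall:2, find:2, forest:2, an:2, man:2, woman:2, as:2, lamp:2, wheel:1, writer:1, come:1, leave:1, field:1, see:1, stand:1, sit:1, believe:1, … (20 more, each freq 1)
Words with frequency 4: whisper

1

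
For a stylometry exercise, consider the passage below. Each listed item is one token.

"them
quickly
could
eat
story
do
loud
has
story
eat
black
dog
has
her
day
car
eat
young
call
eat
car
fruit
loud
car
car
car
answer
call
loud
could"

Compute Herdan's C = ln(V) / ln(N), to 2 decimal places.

0.83

N = 30, V = 17.
ln(V) = 2.833213, ln(N) = 3.401197
C = 2.833213 / 3.401197 = 0.83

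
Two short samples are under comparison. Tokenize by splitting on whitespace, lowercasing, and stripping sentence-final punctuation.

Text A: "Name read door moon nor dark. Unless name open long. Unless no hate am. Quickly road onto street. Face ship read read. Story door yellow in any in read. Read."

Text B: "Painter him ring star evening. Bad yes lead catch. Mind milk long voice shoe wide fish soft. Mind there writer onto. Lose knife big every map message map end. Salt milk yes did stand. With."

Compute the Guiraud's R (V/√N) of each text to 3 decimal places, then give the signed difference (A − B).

A: V=22, N=30, R=4.017
B: V=31, N=35, R=5.240
Difference = 4.017 − 5.240 = -1.223

-1.223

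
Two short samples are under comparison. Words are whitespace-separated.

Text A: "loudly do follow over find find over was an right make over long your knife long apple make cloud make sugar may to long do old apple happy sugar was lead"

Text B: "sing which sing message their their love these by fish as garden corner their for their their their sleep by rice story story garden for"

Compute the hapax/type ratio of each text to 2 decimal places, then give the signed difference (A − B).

A: hapax=12, V=20, ratio=0.60
B: hapax=9, V=15, ratio=0.60
Difference = 0.60 − 0.60 = 0.00

0.00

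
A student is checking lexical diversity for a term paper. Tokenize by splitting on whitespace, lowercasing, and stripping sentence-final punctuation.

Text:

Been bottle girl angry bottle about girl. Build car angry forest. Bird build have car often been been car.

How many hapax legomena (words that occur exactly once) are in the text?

Frequencies: been:3, car:3, bottle:2, girl:2, angry:2, build:2, about:1, forest:1, bird:1, have:1, often:1
Hapax (freq=1): about, bird, forest, have, often

5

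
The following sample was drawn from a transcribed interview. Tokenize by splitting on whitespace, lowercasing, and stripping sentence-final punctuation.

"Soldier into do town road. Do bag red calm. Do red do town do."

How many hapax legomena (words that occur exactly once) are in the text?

5

Frequencies: do:5, town:2, red:2, soldier:1, into:1, road:1, bag:1, calm:1
Hapax (freq=1): bag, calm, into, road, soldier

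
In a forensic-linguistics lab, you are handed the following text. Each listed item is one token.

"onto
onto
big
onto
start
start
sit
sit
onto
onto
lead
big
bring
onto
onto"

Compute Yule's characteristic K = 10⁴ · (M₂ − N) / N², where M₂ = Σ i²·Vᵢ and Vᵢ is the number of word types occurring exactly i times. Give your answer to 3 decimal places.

2133.333

Frequencies: onto:7, big:2, start:2, sit:2, lead:1, bring:1
N = 15. Frequency spectrum: V_1=2, V_2=3, V_7=1
M₂ = 1²·2 + 2²·3 + 7²·1 = 63
K = 10000 × (63 − 15) / 15² = 2133.333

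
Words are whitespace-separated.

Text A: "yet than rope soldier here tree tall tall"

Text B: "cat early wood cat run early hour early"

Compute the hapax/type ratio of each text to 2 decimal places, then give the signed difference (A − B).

A: hapax=6, V=7, ratio=0.86
B: hapax=3, V=5, ratio=0.60
Difference = 0.86 − 0.60 = 0.26

0.26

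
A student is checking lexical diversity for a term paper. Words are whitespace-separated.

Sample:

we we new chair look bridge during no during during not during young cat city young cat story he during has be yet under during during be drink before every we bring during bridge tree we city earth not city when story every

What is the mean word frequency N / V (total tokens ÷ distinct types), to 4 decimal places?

N = 43 tokens, V = 24 types.
Mean frequency = N / V = 43 / 24 = 1.7917

1.7917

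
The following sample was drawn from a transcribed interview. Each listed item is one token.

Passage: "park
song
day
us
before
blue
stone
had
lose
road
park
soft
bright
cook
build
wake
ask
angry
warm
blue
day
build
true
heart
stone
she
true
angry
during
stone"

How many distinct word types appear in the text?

Distinct types: {angry, ask, before, blue, bright, build, cook, day, during, had, heart, lose, park, road, she, soft, song, stone, true, us, wake, warm}
V = 22

22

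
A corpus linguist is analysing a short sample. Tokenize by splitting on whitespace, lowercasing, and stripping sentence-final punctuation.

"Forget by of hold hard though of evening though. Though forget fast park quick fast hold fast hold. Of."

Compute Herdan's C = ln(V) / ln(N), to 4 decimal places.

0.7820

N = 19, V = 10.
ln(V) = 2.302585, ln(N) = 2.944439
C = 2.302585 / 2.944439 = 0.7820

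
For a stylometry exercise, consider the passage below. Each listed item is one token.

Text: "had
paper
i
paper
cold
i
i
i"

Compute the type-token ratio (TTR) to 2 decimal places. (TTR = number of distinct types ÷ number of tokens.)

0.50

N = 8 tokens, V = 4 types.
TTR = V / N = 4 / 8 = 0.50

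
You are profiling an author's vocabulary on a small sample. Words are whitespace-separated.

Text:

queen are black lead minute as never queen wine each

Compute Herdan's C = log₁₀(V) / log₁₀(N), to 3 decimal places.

N = 10, V = 9.
log₁₀(V) = 0.954243, log₁₀(N) = 1.000000
C = 0.954243 / 1.000000 = 0.954

0.954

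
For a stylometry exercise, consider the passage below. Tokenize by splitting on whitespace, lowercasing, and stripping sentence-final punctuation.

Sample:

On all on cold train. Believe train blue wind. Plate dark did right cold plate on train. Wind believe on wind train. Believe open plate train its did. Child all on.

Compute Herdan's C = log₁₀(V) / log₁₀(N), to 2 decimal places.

0.77

N = 31, V = 14.
log₁₀(V) = 1.146128, log₁₀(N) = 1.491362
C = 1.146128 / 1.491362 = 0.77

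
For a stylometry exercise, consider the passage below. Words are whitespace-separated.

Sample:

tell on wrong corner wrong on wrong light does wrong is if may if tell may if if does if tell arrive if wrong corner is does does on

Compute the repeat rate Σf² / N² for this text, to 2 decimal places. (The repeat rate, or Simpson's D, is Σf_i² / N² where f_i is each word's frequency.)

Frequencies: if:6, wrong:5, does:4, tell:3, on:3, corner:2, is:2, may:2, light:1, arrive:1
Σf² = 109; N² = 841
Repeat rate = 109 / 841 = 0.13

0.13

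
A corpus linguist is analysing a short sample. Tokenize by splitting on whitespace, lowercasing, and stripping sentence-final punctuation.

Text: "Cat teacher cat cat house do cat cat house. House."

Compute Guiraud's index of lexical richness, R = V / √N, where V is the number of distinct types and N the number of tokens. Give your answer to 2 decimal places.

N = 10, V = 4.
√N = 3.162278
R = 4 / 3.162278 = 1.26

1.26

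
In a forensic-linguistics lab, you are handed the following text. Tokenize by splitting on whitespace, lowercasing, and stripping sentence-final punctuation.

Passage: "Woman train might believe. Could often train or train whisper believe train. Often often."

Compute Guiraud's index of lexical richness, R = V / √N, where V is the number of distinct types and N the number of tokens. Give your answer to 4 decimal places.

N = 14, V = 8.
√N = 3.741657
R = 8 / 3.741657 = 2.1381

2.1381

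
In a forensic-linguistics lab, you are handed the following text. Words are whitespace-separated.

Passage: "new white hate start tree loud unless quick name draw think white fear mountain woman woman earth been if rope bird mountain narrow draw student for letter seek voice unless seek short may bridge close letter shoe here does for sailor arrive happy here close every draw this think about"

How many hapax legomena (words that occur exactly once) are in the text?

27

Frequencies: draw:3, white:2, unless:2, think:2, mountain:2, woman:2, for:2, letter:2, seek:2, close:2, here:2, new:1, hate:1, start:1, tree:1, loud:1, quick:1, name:1, fear:1, earth:1, … (18 more, each freq 1)
Hapax (freq=1): about, arrive, been, bird, bridge, does, earth, every, fear, happy, hate, if, loud, may, name, narrow, new, quick, rope, sailor, shoe, short, start, student, this, tree, voice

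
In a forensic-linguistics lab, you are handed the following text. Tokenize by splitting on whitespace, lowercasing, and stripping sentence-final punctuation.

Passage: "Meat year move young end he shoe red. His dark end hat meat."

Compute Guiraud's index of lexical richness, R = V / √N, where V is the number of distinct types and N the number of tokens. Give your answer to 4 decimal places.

3.0509

N = 13, V = 11.
√N = 3.605551
R = 11 / 3.605551 = 3.0509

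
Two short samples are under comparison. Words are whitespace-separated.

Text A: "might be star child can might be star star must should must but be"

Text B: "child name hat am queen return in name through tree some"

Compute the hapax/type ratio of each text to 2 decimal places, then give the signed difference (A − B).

-0.40

A: hapax=4, V=8, ratio=0.50
B: hapax=9, V=10, ratio=0.90
Difference = 0.50 − 0.90 = -0.40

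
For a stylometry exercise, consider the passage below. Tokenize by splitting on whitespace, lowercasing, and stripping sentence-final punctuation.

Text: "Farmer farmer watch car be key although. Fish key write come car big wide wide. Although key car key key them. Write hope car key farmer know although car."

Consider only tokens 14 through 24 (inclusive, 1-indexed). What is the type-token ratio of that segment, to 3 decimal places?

Segment tokens 14–24: wide, wide, although, key, car, key, key, them, write, hope, car
Segment N = 11, segment V = 7.
TTR = 7 / 11 = 0.636

0.636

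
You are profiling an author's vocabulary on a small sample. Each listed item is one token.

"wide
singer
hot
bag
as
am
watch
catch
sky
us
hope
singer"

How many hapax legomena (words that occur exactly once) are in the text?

10

Frequencies: singer:2, wide:1, hot:1, bag:1, as:1, am:1, watch:1, catch:1, sky:1, us:1, hope:1
Hapax (freq=1): am, as, bag, catch, hope, hot, sky, us, watch, wide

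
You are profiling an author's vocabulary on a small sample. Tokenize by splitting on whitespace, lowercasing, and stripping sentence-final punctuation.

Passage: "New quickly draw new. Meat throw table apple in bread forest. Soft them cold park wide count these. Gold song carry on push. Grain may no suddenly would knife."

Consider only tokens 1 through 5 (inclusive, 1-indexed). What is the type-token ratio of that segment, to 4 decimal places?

0.8000

Segment tokens 1–5: new, quickly, draw, new, meat
Segment N = 5, segment V = 4.
TTR = 4 / 5 = 0.8000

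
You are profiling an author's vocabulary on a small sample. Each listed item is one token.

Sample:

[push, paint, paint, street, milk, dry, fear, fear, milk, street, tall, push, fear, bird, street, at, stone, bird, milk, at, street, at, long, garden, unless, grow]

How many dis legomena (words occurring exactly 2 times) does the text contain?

Frequencies: street:4, milk:3, fear:3, at:3, push:2, paint:2, bird:2, dry:1, tall:1, stone:1, long:1, garden:1, unless:1, grow:1
Words with frequency 2: bird, paint, push

3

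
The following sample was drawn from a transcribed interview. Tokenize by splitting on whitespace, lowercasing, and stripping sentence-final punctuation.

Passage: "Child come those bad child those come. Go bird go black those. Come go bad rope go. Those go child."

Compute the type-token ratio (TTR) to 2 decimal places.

N = 20 tokens, V = 8 types.
TTR = V / N = 8 / 20 = 0.40

0.40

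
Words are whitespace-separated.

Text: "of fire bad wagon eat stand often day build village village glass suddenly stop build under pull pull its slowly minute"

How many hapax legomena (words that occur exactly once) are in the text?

Frequencies: build:2, village:2, pull:2, of:1, fire:1, bad:1, wagon:1, eat:1, stand:1, often:1, day:1, glass:1, suddenly:1, stop:1, under:1, its:1, slowly:1, minute:1
Hapax (freq=1): bad, day, eat, fire, glass, its, minute, of, often, slowly, stand, stop, suddenly, under, wagon

15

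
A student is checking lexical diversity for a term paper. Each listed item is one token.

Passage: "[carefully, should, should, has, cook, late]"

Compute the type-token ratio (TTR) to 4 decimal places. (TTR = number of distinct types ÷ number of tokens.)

0.8333

N = 6 tokens, V = 5 types.
TTR = V / N = 5 / 6 = 0.8333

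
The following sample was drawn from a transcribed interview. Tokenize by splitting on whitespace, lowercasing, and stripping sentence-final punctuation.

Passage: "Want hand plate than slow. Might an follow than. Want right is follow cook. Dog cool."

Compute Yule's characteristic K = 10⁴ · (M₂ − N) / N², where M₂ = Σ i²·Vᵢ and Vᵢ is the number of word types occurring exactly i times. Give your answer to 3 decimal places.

234.375

Frequencies: want:2, than:2, follow:2, hand:1, plate:1, slow:1, might:1, an:1, right:1, is:1, cook:1, dog:1, cool:1
N = 16. Frequency spectrum: V_1=10, V_2=3
M₂ = 1²·10 + 2²·3 = 22
K = 10000 × (22 − 16) / 16² = 234.375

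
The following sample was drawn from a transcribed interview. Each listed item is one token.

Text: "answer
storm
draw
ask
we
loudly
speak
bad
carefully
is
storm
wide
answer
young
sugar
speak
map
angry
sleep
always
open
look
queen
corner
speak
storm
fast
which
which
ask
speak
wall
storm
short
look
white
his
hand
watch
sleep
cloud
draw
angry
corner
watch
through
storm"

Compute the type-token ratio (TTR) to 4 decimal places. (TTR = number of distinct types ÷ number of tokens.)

0.6596

N = 47 tokens, V = 31 types.
TTR = V / N = 31 / 47 = 0.6596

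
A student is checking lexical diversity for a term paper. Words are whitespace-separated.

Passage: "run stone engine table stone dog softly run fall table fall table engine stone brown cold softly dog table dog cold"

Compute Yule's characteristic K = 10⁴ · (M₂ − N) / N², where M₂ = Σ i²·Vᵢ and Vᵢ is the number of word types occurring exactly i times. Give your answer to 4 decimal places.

770.9751

Frequencies: table:4, stone:3, dog:3, run:2, engine:2, softly:2, fall:2, cold:2, brown:1
N = 21. Frequency spectrum: V_1=1, V_2=5, V_3=2, V_4=1
M₂ = 1²·1 + 2²·5 + 3²·2 + 4²·1 = 55
K = 10000 × (55 − 21) / 21² = 770.9751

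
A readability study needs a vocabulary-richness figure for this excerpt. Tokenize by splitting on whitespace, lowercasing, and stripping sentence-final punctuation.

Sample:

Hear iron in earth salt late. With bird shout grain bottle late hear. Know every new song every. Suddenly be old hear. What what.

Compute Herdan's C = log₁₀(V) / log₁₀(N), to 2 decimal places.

0.93

N = 24, V = 19.
log₁₀(V) = 1.278754, log₁₀(N) = 1.380211
C = 1.278754 / 1.380211 = 0.93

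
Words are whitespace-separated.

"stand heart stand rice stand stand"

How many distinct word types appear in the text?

3

Distinct types: {heart, rice, stand}
V = 3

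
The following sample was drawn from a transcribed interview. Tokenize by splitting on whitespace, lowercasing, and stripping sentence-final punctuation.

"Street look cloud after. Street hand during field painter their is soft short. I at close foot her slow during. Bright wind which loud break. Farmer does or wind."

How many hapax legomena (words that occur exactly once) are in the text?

Frequencies: street:2, during:2, wind:2, look:1, cloud:1, after:1, hand:1, field:1, painter:1, their:1, is:1, soft:1, short:1, i:1, at:1, close:1, foot:1, her:1, slow:1, bright:1, … (6 more, each freq 1)
Hapax (freq=1): after, at, break, bright, close, cloud, does, farmer, field, foot, hand, her, i, is, look, loud, or, painter, short, slow, soft, their, which

23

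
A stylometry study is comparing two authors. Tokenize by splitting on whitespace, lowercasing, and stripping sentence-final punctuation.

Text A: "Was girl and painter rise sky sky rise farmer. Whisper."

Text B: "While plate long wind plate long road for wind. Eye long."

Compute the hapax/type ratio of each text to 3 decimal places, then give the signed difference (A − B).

0.179

A: hapax=6, V=8, ratio=0.750
B: hapax=4, V=7, ratio=0.571
Difference = 0.750 − 0.571 = 0.179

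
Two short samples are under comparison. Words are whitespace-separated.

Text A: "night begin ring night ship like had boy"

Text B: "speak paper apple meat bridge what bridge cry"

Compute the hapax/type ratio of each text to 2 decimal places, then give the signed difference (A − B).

0.00

A: hapax=6, V=7, ratio=0.86
B: hapax=6, V=7, ratio=0.86
Difference = 0.86 − 0.86 = 0.00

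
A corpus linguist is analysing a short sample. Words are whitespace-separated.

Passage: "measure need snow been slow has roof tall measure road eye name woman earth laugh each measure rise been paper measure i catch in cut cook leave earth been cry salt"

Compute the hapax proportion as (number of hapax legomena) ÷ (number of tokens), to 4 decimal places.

0.7097

Frequencies: measure:4, been:3, earth:2, need:1, snow:1, slow:1, has:1, roof:1, tall:1, road:1, eye:1, name:1, woman:1, laugh:1, each:1, rise:1, paper:1, i:1, catch:1, in:1, … (5 more, each freq 1)
Hapax count = 22; token count = 31.
Ratio = 22 / 31 = 0.7097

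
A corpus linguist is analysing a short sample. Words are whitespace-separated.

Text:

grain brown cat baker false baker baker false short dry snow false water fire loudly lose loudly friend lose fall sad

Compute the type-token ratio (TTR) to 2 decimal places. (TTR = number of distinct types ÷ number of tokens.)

0.71

N = 21 tokens, V = 15 types.
TTR = V / N = 15 / 21 = 0.71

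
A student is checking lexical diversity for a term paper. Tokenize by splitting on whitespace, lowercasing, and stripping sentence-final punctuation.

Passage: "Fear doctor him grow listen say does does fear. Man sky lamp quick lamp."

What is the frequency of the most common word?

Frequencies: fear:2, does:2, lamp:2, doctor:1, him:1, grow:1, listen:1, say:1, man:1, sky:1, quick:1
Most common: 'fear' with frequency 2.

2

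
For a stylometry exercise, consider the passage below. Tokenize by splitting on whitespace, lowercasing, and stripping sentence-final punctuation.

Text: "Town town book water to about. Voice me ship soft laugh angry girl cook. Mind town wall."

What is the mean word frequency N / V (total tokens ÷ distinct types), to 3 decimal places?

1.133

N = 17 tokens, V = 15 types.
Mean frequency = N / V = 17 / 15 = 1.133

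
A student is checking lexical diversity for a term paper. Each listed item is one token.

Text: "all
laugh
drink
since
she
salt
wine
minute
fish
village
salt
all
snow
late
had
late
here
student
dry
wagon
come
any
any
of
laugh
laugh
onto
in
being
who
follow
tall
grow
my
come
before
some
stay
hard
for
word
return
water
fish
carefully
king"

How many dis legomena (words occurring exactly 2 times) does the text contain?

Frequencies: laugh:3, all:2, salt:2, fish:2, late:2, come:2, any:2, drink:1, since:1, she:1, wine:1, minute:1, village:1, snow:1, had:1, here:1, student:1, dry:1, wagon:1, of:1, … (18 more, each freq 1)
Words with frequency 2: all, any, come, fish, late, salt

6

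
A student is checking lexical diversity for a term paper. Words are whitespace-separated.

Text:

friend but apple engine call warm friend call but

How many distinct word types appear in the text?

6

Distinct types: {apple, but, call, engine, friend, warm}
V = 6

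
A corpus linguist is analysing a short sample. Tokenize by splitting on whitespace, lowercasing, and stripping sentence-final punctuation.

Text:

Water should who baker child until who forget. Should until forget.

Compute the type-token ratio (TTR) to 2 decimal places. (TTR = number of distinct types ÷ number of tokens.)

N = 11 tokens, V = 7 types.
TTR = V / N = 7 / 11 = 0.64

0.64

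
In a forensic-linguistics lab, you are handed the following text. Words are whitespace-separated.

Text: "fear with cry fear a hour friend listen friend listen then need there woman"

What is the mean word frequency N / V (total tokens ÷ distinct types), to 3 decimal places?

1.273

N = 14 tokens, V = 11 types.
Mean frequency = N / V = 14 / 11 = 1.273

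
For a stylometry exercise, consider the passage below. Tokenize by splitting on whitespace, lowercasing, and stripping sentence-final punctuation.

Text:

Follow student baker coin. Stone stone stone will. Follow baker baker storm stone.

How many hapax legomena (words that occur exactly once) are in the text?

4

Frequencies: stone:4, baker:3, follow:2, student:1, coin:1, will:1, storm:1
Hapax (freq=1): coin, storm, student, will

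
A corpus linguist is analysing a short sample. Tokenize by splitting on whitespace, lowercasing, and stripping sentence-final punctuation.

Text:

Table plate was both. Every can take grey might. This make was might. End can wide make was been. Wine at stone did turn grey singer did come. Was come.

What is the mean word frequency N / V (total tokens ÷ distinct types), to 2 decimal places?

N = 30 tokens, V = 21 types.
Mean frequency = N / V = 30 / 21 = 1.43

1.43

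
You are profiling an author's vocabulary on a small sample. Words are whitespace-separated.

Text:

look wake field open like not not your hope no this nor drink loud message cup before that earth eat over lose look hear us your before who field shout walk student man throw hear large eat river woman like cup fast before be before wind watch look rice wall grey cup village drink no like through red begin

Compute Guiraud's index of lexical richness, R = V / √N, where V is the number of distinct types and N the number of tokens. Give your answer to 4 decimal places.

N = 59, V = 43.
√N = 7.681146
R = 43 / 7.681146 = 5.5981

5.5981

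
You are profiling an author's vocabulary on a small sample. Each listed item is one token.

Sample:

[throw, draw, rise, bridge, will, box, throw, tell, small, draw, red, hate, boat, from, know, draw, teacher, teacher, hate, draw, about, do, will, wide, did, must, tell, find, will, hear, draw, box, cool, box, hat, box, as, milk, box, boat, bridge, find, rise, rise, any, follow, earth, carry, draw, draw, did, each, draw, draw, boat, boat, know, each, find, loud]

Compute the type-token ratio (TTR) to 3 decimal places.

0.517

N = 60 tokens, V = 31 types.
TTR = V / N = 31 / 60 = 0.517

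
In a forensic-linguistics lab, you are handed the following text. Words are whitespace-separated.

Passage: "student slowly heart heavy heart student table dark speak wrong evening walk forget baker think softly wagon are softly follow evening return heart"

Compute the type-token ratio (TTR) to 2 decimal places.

N = 23 tokens, V = 18 types.
TTR = V / N = 18 / 23 = 0.78

0.78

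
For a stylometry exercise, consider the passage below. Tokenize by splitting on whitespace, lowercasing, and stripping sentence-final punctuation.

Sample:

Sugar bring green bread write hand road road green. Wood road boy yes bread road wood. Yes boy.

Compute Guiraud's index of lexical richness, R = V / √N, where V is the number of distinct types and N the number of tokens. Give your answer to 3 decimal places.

N = 18, V = 10.
√N = 4.242641
R = 10 / 4.242641 = 2.357

2.357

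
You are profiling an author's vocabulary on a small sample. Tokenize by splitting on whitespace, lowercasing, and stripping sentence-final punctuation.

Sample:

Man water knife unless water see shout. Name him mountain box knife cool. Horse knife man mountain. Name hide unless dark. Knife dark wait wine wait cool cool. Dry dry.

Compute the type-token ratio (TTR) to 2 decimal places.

N = 30 tokens, V = 17 types.
TTR = V / N = 17 / 30 = 0.57

0.57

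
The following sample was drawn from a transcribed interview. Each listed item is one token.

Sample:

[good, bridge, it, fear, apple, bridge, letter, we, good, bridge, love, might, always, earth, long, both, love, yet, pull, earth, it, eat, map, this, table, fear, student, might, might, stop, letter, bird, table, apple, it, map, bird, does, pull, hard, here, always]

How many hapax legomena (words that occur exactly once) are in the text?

11

Frequencies: bridge:3, it:3, might:3, good:2, fear:2, apple:2, letter:2, love:2, always:2, earth:2, pull:2, map:2, table:2, bird:2, we:1, long:1, both:1, yet:1, eat:1, this:1, … (5 more, each freq 1)
Hapax (freq=1): both, does, eat, hard, here, long, stop, student, this, we, yet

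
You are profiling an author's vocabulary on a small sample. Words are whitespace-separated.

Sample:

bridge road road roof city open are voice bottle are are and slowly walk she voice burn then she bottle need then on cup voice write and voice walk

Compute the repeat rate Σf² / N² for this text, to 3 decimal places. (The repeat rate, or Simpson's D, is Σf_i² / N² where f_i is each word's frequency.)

0.070

Frequencies: voice:4, are:3, road:2, bottle:2, and:2, walk:2, she:2, then:2, bridge:1, roof:1, city:1, open:1, slowly:1, burn:1, need:1, on:1, cup:1, write:1
Σf² = 59; N² = 841
Repeat rate = 59 / 841 = 0.070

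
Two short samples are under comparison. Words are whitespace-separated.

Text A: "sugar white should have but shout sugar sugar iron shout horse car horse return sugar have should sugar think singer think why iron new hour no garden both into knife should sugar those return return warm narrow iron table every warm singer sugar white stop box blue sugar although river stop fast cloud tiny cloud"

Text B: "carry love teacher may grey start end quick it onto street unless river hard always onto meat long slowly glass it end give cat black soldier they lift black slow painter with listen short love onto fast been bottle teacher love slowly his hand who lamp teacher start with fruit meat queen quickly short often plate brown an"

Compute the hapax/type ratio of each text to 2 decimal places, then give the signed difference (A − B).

-0.14

A: hapax=20, V=33, ratio=0.61
B: hapax=33, V=44, ratio=0.75
Difference = 0.61 − 0.75 = -0.14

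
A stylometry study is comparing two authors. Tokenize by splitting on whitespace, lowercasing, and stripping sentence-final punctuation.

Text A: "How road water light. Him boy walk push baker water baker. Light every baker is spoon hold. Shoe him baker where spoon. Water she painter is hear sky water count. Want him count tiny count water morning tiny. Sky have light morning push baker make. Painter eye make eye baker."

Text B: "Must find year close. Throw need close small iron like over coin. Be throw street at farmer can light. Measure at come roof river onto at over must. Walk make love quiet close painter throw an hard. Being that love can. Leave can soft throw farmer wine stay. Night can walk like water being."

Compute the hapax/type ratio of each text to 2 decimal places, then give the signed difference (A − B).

A: hapax=12, V=26, ratio=0.46
B: hapax=26, V=37, ratio=0.70
Difference = 0.46 − 0.70 = -0.24

-0.24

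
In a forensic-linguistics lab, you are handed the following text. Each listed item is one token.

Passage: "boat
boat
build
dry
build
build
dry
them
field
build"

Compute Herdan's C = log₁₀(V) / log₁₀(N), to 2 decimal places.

0.70

N = 10, V = 5.
log₁₀(V) = 0.698970, log₁₀(N) = 1.000000
C = 0.698970 / 1.000000 = 0.70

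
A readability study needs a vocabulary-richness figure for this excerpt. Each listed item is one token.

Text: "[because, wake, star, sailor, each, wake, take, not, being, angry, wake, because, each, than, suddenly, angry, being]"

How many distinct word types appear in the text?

11

Distinct types: {angry, because, being, each, not, sailor, star, suddenly, take, than, wake}
V = 11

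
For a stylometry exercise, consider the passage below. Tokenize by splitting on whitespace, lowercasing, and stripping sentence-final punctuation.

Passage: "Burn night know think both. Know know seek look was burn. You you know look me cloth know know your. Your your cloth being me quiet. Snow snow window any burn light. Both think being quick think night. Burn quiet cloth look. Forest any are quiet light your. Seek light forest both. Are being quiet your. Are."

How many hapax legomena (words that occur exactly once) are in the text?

3

Frequencies: know:6, your:5, burn:4, quiet:4, think:3, both:3, look:3, cloth:3, being:3, light:3, are:3, night:2, seek:2, you:2, me:2, snow:2, any:2, forest:2, was:1, window:1, … (1 more, each freq 1)
Hapax (freq=1): quick, was, window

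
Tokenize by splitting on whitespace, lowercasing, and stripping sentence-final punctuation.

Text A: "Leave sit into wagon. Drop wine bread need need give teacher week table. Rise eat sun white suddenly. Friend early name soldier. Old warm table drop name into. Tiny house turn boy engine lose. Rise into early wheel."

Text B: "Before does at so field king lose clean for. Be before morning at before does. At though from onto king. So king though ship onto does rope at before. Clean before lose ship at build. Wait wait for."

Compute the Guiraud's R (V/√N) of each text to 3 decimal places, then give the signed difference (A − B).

1.947

A: V=30, N=38, R=4.867
B: V=18, N=38, R=2.920
Difference = 4.867 − 2.920 = 1.947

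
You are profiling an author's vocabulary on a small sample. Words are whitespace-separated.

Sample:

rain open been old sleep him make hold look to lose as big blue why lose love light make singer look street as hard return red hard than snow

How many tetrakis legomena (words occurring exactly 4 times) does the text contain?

Frequencies: make:2, look:2, lose:2, as:2, hard:2, rain:1, open:1, been:1, old:1, sleep:1, him:1, hold:1, to:1, big:1, blue:1, why:1, love:1, light:1, singer:1, street:1, … (4 more, each freq 1)
Words with frequency 4: (none)

0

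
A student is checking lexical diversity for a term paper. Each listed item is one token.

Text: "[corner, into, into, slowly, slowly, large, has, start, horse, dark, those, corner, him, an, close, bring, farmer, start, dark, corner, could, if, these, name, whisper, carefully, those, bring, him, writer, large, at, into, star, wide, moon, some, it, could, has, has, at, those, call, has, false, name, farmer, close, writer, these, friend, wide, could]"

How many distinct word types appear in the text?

30

Distinct types: {an, at, bring, call, carefully, close, corner, could, dark, false, farmer, friend, has, him, horse, if, into, it, large, moon, name, slowly, some, star, start, these, those, whisper, wide, writer}
V = 30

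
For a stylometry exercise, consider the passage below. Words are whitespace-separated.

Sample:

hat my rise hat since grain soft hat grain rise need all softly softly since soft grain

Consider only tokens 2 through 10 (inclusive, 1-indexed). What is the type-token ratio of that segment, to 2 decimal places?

Segment tokens 2–10: my, rise, hat, since, grain, soft, hat, grain, rise
Segment N = 9, segment V = 6.
TTR = 6 / 9 = 0.67

0.67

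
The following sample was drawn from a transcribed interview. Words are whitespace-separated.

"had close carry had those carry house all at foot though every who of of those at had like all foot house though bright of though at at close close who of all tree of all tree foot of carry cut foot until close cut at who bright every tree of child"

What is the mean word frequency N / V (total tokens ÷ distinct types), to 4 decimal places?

N = 52 tokens, V = 18 types.
Mean frequency = N / V = 52 / 18 = 2.8889

2.8889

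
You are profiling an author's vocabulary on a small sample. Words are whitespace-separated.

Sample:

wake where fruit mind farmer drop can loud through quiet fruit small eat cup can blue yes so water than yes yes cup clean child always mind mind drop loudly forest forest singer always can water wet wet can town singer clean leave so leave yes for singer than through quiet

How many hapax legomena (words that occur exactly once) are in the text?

Frequencies: can:4, yes:4, mind:3, singer:3, fruit:2, drop:2, through:2, quiet:2, cup:2, so:2, water:2, than:2, clean:2, always:2, forest:2, wet:2, leave:2, wake:1, where:1, farmer:1, … (8 more, each freq 1)
Hapax (freq=1): blue, child, eat, farmer, for, loud, loudly, small, town, wake, where

11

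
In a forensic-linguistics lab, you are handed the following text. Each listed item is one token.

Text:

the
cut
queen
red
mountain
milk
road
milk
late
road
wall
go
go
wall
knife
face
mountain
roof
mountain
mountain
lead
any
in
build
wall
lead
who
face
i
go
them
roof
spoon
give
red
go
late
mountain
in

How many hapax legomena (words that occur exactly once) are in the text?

11

Frequencies: mountain:5, go:4, wall:3, red:2, milk:2, road:2, late:2, face:2, roof:2, lead:2, in:2, the:1, cut:1, queen:1, knife:1, any:1, build:1, who:1, i:1, them:1, … (2 more, each freq 1)
Hapax (freq=1): any, build, cut, give, i, knife, queen, spoon, the, them, who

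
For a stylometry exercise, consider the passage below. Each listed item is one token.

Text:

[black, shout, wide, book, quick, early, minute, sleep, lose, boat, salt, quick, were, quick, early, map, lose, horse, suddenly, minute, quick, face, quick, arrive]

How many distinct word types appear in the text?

Distinct types: {arrive, black, boat, book, early, face, horse, lose, map, minute, quick, salt, shout, sleep, suddenly, were, wide}
V = 17

17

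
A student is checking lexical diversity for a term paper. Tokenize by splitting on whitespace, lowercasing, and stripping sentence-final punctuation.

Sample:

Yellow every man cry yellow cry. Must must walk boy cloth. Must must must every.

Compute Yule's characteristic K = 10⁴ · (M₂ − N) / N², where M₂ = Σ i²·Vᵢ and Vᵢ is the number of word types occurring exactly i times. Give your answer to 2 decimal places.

1155.56

Frequencies: must:5, yellow:2, every:2, cry:2, man:1, walk:1, boy:1, cloth:1
N = 15. Frequency spectrum: V_1=4, V_2=3, V_5=1
M₂ = 1²·4 + 2²·3 + 5²·1 = 41
K = 10000 × (41 − 15) / 15² = 1155.56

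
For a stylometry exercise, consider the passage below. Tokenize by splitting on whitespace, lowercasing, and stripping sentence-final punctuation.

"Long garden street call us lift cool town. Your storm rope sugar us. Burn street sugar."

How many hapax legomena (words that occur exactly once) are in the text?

10

Frequencies: street:2, us:2, sugar:2, long:1, garden:1, call:1, lift:1, cool:1, town:1, your:1, storm:1, rope:1, burn:1
Hapax (freq=1): burn, call, cool, garden, lift, long, rope, storm, town, your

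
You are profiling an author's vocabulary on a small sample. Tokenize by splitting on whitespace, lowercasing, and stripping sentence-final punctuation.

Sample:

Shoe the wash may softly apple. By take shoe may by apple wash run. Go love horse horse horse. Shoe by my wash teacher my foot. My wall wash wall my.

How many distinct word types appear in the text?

Distinct types: {apple, by, foot, go, horse, love, may, my, run, shoe, softly, take, teacher, the, wall, wash}
V = 16

16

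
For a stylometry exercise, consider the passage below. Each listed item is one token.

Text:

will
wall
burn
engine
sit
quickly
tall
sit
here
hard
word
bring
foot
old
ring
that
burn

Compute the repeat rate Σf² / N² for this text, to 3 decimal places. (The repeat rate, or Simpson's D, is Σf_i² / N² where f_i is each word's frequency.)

0.073

Frequencies: burn:2, sit:2, will:1, wall:1, engine:1, quickly:1, tall:1, here:1, hard:1, word:1, bring:1, foot:1, old:1, ring:1, that:1
Σf² = 21; N² = 289
Repeat rate = 21 / 289 = 0.073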